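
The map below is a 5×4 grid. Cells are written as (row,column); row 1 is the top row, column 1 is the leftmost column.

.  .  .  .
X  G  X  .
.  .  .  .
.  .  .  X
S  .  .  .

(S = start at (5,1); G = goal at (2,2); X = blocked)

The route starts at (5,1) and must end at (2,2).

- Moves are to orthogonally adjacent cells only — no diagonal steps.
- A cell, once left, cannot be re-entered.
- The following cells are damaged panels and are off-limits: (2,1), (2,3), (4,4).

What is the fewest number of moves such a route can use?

4

The Manhattan distance from (5,1) to (2,2) is |5−2| + |1−2| = 4, so at least 4 moves are needed.
A route of 4 moves achieves this: (5,1) → (4,1) → (3,1) → (3,2) → (2,2).
Since 4 matches the lower bound, it is optimal.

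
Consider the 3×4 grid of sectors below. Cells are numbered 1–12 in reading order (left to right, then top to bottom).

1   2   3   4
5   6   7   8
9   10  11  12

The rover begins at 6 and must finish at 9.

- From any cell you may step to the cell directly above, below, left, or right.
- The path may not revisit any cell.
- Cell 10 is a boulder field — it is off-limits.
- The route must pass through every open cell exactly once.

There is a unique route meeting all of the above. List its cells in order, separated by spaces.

Need to visit all 11 open cells exactly once, starting at 6 and ending at 9.
Cell 1 has only two open neighbours (5 and 2), so the path must pass straight through it: one of those is the cell it's entered from and the other is where it exits.
Route from 6: right 1 to 7, down 1 to 11, right 1 to 12, up 2 to 4, left 3 to 1, down 2 to 9 — 10 moves in all.
Check: all 11 open cells covered.

6 7 11 12 8 4 3 2 1 5 9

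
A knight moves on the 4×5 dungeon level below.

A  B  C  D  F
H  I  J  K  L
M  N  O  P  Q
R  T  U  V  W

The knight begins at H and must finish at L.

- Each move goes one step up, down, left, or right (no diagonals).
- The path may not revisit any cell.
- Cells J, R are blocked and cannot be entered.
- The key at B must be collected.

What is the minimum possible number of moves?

6

Any route passes through B somewhere between H and L. Summing Manhattan distances along the two legs (H → B → L) gives a lower bound of 2 + 4 = 6 moves.
A route of 6 moves achieves this: H → A → B → C → D → K → L.
Since 6 matches the lower bound, it is optimal.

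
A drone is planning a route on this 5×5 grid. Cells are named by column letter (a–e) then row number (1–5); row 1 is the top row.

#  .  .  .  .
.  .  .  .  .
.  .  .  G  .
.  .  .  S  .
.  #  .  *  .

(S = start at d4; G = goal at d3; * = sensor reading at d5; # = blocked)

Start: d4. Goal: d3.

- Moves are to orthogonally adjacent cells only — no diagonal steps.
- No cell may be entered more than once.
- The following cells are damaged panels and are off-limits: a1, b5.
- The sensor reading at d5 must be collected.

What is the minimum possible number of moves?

5

Any route passes through d5 somewhere between d4 and d3. Summing Manhattan distances along the two legs (d4 → d5 → d3) gives a lower bound of 1 + 2 = 3 moves.
The shortest route satisfying every rule uses 5 moves: d4 → d5 → c5 → c4 → c3 → d3.
The no-revisit rule (legs can't share cells) pushes the minimum above the 3-move bound; an exhaustive check rules out every length from 3 to 4, leaving 5 as the minimum.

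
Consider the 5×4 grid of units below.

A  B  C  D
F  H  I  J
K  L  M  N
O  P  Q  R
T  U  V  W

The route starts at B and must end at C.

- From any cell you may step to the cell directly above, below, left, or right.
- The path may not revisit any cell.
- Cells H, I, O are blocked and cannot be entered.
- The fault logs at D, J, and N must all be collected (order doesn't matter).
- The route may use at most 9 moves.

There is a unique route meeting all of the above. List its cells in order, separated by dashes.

B - A - F - K - L - M - N - J - D - C

The budget equals the shortest possible length, so every move has to be on a shortest route through the required cells.
Route from B: left to A, 2× down (reaching K), 3× right (reaching N), 2× up (reaching D), left to C — 9 moves in all.
Check: all required cells visited; 9 ≤ 9 moves.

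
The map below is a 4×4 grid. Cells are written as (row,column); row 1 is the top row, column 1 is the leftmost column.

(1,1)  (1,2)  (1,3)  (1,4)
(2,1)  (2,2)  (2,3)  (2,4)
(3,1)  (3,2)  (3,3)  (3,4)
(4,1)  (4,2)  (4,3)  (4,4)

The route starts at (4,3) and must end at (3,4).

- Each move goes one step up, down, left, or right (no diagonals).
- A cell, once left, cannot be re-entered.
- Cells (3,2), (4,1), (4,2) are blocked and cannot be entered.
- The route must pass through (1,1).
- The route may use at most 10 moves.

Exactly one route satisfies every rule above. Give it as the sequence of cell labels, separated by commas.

The 10-move cap with required stops at (1,1) leaves no slack for detours.
Route from (4,3): up 2 to (2,3), left 2 to (2,1), up 1 to (1,1), right 3 to (1,4), down 2 to (3,4) — 10 moves in all.
Check: all required cells visited; 10 ≤ 10 moves.

(4,3), (3,3), (2,3), (2,2), (2,1), (1,1), (1,2), (1,3), (1,4), (2,4), (3,4)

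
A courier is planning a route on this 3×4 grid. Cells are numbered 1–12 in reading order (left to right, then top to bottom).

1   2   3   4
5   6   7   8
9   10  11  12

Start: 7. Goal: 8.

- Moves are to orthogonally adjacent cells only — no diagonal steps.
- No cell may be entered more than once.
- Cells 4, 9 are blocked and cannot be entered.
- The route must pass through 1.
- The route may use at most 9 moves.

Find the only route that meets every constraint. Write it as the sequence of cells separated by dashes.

Any route must reach 1 and still end at 8 within 9 moves, so the order of the required stops is forced.
Route from 7: up to 3, 2× left (reaching 1), down to 5, right to 6, down to 10, 2× right (reaching 12), up to 8 — 9 moves in all.
Check: all required cells visited; 9 ≤ 9 moves.

7 - 3 - 2 - 1 - 5 - 6 - 10 - 11 - 12 - 8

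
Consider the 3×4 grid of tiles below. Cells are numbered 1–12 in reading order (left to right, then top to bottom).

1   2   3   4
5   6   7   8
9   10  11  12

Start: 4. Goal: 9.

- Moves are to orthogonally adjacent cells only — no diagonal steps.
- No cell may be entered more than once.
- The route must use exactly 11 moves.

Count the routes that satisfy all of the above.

Need simple routes of exactly 11 moves from 4 to 9 (Manhattan distance 5, so 3 moves are spent on a detour and 3 undoing it).
Enumerating: 4 8 12 11 7 3 2 1 5 6 10 9 | 4 8 12 11 10 6 7 3 2 1 5 9 | 4 3 7 8 12 11 10 6 2 1 5 9 | 4 3 2 1 5 6 7 8 12 11 10 9.
That gives 4 routes.

4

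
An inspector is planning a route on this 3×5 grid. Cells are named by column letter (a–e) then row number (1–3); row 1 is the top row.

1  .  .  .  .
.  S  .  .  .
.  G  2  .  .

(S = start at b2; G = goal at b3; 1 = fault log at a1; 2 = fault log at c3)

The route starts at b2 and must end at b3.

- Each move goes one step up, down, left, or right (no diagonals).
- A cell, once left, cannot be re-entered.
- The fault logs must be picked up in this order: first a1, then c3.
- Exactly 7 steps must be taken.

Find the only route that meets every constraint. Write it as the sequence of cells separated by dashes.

b2 - a2 - a1 - b1 - c1 - c2 - c3 - b3

The waypoints must appear in the order a1, c3, with no cell reused.
Route from b2: left 1 to a2, up 1 to a1, right 2 to c1, down 2 to c3, left 1 to b3 — 7 moves in all.
Check: order respected (1 at step 2, 2 at step 6); 7 moves as required.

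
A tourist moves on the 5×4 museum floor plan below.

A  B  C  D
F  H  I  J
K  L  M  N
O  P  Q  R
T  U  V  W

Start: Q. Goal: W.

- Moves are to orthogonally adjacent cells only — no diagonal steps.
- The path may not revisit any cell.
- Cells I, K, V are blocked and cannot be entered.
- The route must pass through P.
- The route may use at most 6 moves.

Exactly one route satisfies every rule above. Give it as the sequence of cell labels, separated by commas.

The budget equals the shortest possible length, so every move has to be on a shortest route through the required cells.
Route from Q: left 1 to P, up 1 to L, right 2 to N, down 2 to W — 6 moves in all.
Check: all required cells visited; 6 ≤ 6 moves.

Q, P, L, M, N, R, W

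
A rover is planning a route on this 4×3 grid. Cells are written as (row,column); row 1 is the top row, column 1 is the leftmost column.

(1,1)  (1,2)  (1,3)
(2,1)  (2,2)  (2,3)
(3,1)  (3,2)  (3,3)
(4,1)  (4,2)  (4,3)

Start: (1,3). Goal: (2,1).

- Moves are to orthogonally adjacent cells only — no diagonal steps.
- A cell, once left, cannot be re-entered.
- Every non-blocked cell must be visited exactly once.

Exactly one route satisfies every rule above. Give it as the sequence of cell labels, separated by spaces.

(1,3) (2,3) (3,3) (4,3) (4,2) (4,1) (3,1) (3,2) (2,2) (1,2) (1,1) (2,1)

Need to visit all 12 open cells exactly once, starting at (1,3) and ending at (2,1).
Cell (1,1) has only two open neighbours ((2,1) and (1,2)), so the path must pass straight through it: one of those is the cell it's entered from and the other is where it exits.
Route from (1,3): down 3 to (4,3), left 2 to (4,1), up 1 to (3,1), right 1 to (3,2), up 2 to (1,2), left 1 to (1,1), down 1 to (2,1) — 11 moves in all.
Check: all 12 open cells covered.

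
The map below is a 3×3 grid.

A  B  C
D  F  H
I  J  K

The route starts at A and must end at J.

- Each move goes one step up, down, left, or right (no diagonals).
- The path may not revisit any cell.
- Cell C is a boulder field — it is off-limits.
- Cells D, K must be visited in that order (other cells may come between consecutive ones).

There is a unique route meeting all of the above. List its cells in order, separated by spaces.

A D F H K J

The waypoints must appear in the order D, K, with no cell reused.
Route from A: down to D, 2× right (reaching H), down to K, left to J — 5 moves in all.
Check: order respected (D at step 1, K at step 4).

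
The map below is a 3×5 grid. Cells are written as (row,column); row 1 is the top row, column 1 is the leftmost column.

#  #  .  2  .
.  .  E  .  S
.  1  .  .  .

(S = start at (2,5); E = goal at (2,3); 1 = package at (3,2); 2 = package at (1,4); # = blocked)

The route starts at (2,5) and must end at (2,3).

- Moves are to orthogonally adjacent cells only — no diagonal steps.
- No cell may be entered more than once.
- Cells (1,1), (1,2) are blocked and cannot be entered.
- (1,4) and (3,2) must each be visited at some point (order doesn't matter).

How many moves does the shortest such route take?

Any route passes through (1,4) and (3,2) in some order between (2,5) and (2,3). Summing Manhattan distances along each leg and taking the cheapest ordering ((2,5) → (1,4) → (3,2) → (2,3)) gives a lower bound of 2 + 4 + 2 = 8 moves.
A route of 8 moves achieves this: (2,5) → (1,5) → (1,4) → (2,4) → (3,4) → (3,3) → (3,2) → (2,2) → (2,3).
Since 8 matches the lower bound, it is optimal.

8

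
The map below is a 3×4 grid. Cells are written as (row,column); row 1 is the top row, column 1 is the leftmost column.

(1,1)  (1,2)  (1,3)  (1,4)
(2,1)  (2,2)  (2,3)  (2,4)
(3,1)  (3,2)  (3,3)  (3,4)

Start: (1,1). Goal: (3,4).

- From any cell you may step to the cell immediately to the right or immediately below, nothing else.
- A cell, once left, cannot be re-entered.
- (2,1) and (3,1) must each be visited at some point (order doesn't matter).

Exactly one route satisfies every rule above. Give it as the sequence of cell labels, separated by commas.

Moves only go right or down, so the column and row indices never decrease.
Route from (1,1): down 2 to (3,1), right 3 to (3,4) — 5 moves in all.
Check: all required cells visited.

(1,1), (2,1), (3,1), (3,2), (3,3), (3,4)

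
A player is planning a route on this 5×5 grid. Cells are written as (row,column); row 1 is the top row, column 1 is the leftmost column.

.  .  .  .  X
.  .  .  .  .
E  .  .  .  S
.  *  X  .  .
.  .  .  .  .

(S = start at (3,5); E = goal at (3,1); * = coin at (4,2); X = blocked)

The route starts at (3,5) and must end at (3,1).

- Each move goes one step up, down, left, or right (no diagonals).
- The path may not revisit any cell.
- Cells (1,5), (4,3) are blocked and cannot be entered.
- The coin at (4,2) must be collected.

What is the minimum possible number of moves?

6

Any route passes through (4,2) somewhere between (3,5) and (3,1). Summing Manhattan distances along the two legs ((3,5) → (4,2) → (3,1)) gives a lower bound of 4 + 2 = 6 moves.
A route of 6 moves achieves this: (3,5) → (3,4) → (3,3) → (3,2) → (4,2) → (4,1) → (3,1).
Since 6 matches the lower bound, it is optimal.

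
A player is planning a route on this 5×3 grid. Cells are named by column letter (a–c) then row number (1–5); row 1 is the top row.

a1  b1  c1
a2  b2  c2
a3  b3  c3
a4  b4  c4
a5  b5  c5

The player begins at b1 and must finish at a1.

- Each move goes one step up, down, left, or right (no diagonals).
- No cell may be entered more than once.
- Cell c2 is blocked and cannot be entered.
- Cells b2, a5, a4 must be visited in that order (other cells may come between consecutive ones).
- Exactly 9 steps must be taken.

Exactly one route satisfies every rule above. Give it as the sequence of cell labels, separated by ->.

b1 -> b2 -> b3 -> b4 -> b5 -> a5 -> a4 -> a3 -> a2 -> a1

The waypoints must appear in the order b2, a5, a4, with no cell reused.
Route from b1: down 4 to b5, left 1 to a5, up 4 to a1 — 9 moves in all.
Check: order respected (b2 at step 1, a5 at step 5, a4 at step 6); 9 moves as required.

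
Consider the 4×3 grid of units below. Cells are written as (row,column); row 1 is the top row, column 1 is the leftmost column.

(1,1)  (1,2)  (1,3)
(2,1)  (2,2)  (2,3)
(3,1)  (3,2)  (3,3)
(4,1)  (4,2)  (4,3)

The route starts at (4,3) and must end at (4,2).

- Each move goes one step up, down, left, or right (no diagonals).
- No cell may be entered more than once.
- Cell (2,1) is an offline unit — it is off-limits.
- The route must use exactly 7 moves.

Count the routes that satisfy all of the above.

Need simple routes of exactly 7 moves from (4,3) to (4,2) (Manhattan distance 1, so 3 moves are spent on a detour and 3 undoing it).
Enumerating: (4,3) (3,3) (2,3) (1,3) (1,2) (2,2) (3,2) (4,2) | (4,3) (3,3) (2,3) (2,2) (3,2) (3,1) (4,1) (4,2).
That gives 2 routes.

2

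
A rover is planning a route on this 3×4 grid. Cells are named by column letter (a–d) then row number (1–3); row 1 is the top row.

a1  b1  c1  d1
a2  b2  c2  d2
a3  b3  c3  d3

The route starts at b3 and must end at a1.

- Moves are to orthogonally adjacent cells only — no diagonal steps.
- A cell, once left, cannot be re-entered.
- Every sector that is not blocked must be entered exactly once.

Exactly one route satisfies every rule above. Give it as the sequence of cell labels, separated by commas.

Need to visit all 12 open cells exactly once, starting at b3 and ending at a1.
Cell d1 has only two open neighbours (d2 and c1), so the path must pass straight through it: one of those is the cell it's entered from and the other is where it exits.
Route from b3: left to a3, up to a2, 2× right (reaching c2), down to c3, right to d3, 2× up (reaching d1), 3× left (reaching a1) — 11 moves in all.
Check: all 12 open cells covered.

b3, a3, a2, b2, c2, c3, d3, d2, d1, c1, b1, a1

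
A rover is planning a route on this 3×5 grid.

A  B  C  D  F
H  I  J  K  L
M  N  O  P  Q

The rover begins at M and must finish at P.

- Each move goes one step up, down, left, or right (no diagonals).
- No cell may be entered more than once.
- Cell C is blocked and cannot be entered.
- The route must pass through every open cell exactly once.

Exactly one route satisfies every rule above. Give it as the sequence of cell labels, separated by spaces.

Need to visit all 14 open cells exactly once, starting at M and ending at P.
Route from M: 2× up (reaching A), right to B, 2× down (reaching N), right to O, up to J, right to K, up to D, right to F, 2× down (reaching Q), left to P — 13 moves in all.
Check: all 14 open cells covered.

M H A B I N O J K D F L Q P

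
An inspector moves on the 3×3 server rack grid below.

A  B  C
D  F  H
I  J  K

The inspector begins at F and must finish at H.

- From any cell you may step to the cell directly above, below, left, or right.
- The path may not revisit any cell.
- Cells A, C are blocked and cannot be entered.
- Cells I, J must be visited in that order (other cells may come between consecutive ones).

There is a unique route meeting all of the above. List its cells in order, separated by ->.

F -> D -> I -> J -> K -> H

The waypoints must appear in the order I, J, with no cell reused.
Route from F: left 1 to D, down 1 to I, right 2 to K, up 1 to H — 5 moves in all.
Check: order respected (I at step 2, J at step 3).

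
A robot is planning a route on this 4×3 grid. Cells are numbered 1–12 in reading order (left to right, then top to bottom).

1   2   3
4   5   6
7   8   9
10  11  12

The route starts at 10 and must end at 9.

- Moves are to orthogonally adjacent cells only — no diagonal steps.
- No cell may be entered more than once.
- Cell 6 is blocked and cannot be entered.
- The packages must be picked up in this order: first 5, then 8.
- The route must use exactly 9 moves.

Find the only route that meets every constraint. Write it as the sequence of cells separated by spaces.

The waypoints must appear in the order 5, 8, with no cell reused.
Route from 10: up 3 to 1, right 1 to 2, down 3 to 11, right 1 to 12, up 1 to 9 — 9 moves in all.
Check: order respected (5 at step 5, 8 at step 6); 9 moves as required.

10 7 4 1 2 5 8 11 12 9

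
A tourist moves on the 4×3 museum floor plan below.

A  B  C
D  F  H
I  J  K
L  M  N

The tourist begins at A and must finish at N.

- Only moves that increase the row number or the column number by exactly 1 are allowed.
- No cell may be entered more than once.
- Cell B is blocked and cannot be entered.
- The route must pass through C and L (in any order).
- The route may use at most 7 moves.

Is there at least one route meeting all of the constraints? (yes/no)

L is below but to the left of C: going C → L would need a leftward move and L → C an upward move, so no right/down-only route can visit both required cells.

no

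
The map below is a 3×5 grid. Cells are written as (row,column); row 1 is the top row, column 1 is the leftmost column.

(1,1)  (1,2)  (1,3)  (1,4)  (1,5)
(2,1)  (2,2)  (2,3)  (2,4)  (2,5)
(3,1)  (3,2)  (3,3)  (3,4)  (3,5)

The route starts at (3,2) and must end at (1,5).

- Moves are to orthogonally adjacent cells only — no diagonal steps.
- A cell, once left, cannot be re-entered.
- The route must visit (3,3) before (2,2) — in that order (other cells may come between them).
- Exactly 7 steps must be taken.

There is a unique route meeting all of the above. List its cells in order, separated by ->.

(3,2) -> (3,3) -> (2,3) -> (2,2) -> (1,2) -> (1,3) -> (1,4) -> (1,5)

The waypoints must appear in the order (3,3), (2,2), with no cell reused.
Route from (3,2): right to (3,3), up to (2,3), left to (2,2), up to (1,2), 3× right (reaching (1,5)) — 7 moves in all.
Check: order respected ((3,3) at step 1, (2,2) at step 3); 7 moves as required.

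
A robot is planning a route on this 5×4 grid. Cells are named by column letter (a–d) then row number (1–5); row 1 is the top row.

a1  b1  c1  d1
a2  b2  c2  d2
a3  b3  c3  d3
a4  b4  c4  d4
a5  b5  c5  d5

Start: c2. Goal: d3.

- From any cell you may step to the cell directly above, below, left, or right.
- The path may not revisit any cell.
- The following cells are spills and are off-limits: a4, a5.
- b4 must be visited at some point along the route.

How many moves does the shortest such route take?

Any route passes through b4 somewhere between c2 and d3. Summing Manhattan distances along the two legs (c2 → b4 → d3) gives a lower bound of 3 + 3 = 6 moves.
A route of 6 moves achieves this: c2 → c3 → b3 → b4 → c4 → d4 → d3.
Since 6 matches the lower bound, it is optimal.

6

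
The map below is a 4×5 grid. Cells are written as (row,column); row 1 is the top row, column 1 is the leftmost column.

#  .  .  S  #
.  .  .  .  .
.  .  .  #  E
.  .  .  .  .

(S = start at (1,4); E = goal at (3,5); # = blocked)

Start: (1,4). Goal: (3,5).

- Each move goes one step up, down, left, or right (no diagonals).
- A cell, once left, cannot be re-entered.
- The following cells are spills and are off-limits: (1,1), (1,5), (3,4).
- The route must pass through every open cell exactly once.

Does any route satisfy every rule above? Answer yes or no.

Colour the cells like a checkerboard: each orthogonal step flips colour, so a Hamiltonian route alternates colours. Here there are 8 cells of one colour and 9 of the other, with start on the opposite colour to the goal — the counts and endpoints can't be arranged into an alternating sequence of length 17, so no Hamiltonian route exists.

no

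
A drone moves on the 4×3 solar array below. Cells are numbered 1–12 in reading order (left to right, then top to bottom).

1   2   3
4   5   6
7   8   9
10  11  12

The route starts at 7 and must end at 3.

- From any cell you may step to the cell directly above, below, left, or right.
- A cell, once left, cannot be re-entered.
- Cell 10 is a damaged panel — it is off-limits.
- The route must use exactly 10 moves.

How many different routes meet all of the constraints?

Need simple routes of exactly 10 moves from 7 to 3 (Manhattan distance 4, so 3 moves are spent on a detour and 3 undoing it).
Enumerating: 7 4 1 2 5 8 11 12 9 6 3 | 7 8 11 12 9 6 5 4 1 2 3.
That gives 2 routes.

2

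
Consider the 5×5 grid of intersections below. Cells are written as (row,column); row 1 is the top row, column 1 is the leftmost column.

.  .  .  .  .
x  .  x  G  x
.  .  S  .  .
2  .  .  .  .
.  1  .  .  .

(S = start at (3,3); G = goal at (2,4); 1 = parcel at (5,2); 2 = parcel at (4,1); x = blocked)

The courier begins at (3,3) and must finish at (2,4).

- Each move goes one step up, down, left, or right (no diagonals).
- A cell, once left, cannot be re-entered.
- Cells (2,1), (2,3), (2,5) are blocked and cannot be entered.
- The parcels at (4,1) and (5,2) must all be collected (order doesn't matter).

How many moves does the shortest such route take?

Any route passes through (4,1) and (5,2) in some order between (3,3) and (2,4). Summing Manhattan distances along each leg and taking the cheapest ordering ((3,3) → (5,2) → (4,1) → (2,4)) gives a lower bound of 3 + 2 + 5 = 10 moves.
A route of 10 moves achieves this: (3,3) → (4,3) → (4,2) → (4,1) → (5,1) → (5,2) → (5,3) → (5,4) → (4,4) → (3,4) → (2,4).
Since 10 matches the lower bound, it is optimal.

10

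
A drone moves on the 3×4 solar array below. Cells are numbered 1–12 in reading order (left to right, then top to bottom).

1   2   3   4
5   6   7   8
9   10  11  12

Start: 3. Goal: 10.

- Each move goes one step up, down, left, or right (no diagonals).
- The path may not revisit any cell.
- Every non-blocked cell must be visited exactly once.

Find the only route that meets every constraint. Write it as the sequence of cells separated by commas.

3, 4, 8, 12, 11, 7, 6, 2, 1, 5, 9, 10

Need to visit all 12 open cells exactly once, starting at 3 and ending at 10.
Cell 1 has only two open neighbours (5 and 2), so the path must pass straight through it: one of those is the cell it's entered from and the other is where it exits.
Route from 3: right to 4, 2× down (reaching 12), left to 11, up to 7, left to 6, up to 2, left to 1, 2× down (reaching 9), right to 10 — 11 moves in all.
Check: all 12 open cells covered.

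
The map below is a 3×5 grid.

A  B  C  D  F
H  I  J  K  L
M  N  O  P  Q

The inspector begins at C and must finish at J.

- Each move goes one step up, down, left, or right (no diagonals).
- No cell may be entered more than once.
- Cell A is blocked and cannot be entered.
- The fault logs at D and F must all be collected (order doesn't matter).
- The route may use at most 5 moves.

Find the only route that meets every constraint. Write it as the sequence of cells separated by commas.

C, D, F, L, K, J

Any route must reach D and F and still end at J within 5 moves, so the order of the required stops is forced.
Route from C: 2× right (reaching F), down to L, 2× left (reaching J) — 5 moves in all.
Check: all required cells visited; 5 ≤ 5 moves.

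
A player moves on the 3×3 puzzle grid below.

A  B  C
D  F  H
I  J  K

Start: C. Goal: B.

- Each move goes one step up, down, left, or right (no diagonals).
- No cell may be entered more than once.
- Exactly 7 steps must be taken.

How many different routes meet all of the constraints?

4

Need simple routes of exactly 7 moves from C to B (Manhattan distance 1, so 3 moves are spent on a detour and 3 undoing it).
Enumerating: C H K J F D A B | C H K J I D A B | C H K J I D F B | C H F J I D A B.
That gives 4 routes.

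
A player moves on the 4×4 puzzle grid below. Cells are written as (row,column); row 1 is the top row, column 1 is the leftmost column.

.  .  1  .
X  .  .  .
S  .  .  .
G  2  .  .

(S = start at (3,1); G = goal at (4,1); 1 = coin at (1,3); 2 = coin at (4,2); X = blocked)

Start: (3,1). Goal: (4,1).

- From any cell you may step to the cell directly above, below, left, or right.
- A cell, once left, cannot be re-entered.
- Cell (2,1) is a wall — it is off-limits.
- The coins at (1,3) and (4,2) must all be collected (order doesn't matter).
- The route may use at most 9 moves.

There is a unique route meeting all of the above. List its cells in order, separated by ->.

Any route must reach (1,3) and (4,2) and still end at (4,1) within 9 moves, so the order of the required stops is forced.
Route from (3,1): right to (3,2), 2× up (reaching (1,2)), right to (1,3), 3× down (reaching (4,3)), 2× left (reaching (4,1)) — 9 moves in all.
Check: all required cells visited; 9 ≤ 9 moves.

(3,1) -> (3,2) -> (2,2) -> (1,2) -> (1,3) -> (2,3) -> (3,3) -> (4,3) -> (4,2) -> (4,1)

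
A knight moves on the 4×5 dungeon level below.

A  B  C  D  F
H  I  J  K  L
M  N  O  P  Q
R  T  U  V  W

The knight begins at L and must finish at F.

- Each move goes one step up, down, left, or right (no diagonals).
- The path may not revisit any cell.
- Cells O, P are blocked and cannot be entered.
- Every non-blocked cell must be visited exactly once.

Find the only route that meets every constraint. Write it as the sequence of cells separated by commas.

L, Q, W, V, U, T, R, M, N, I, H, A, B, C, J, K, D, F

Need to visit all 18 open cells exactly once, starting at L and ending at F.
Cell R has only two open neighbours (M and T), so the path must pass straight through it: one of those is the cell it's entered from and the other is where it exits.
Route from L: down 2 to W, left 4 to R, up 1 to M, right 1 to N, up 1 to I, left 1 to H, up 1 to A, right 2 to C, down 1 to J, right 1 to K, up 1 to D, right 1 to F — 17 moves in all.
Check: all 18 open cells covered.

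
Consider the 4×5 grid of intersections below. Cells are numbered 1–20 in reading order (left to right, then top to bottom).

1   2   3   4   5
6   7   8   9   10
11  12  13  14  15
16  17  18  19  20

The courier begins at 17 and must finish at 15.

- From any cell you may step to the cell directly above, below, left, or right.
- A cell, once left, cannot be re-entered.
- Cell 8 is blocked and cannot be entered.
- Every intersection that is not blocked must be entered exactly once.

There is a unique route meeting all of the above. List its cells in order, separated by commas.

17, 16, 11, 12, 7, 6, 1, 2, 3, 4, 5, 10, 9, 14, 13, 18, 19, 20, 15

Need to visit all 19 open cells exactly once, starting at 17 and ending at 15.
Cell 3 has only two open neighbours (2 and 4), so the path must pass straight through it: one of those is the cell it's entered from and the other is where it exits.
Route from 17: left to 16, up to 11, right to 12, up to 7, left to 6, up to 1, 4× right (reaching 5), down to 10, left to 9, down to 14, left to 13, down to 18, 2× right (reaching 20), up to 15 — 18 moves in all.
Check: all 19 open cells covered.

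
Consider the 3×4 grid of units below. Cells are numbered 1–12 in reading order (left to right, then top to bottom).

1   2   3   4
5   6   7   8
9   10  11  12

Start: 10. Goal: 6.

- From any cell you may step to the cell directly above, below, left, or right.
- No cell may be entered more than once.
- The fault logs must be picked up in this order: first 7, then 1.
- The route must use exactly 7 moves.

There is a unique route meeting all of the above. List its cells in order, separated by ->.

The waypoints must appear in the order 7, 1, with no cell reused.
Route from 10: right 1 to 11, up 2 to 3, left 2 to 1, down 1 to 5, right 1 to 6 — 7 moves in all.
Check: order respected (7 at step 2, 1 at step 5); 7 moves as required.

10 -> 11 -> 7 -> 3 -> 2 -> 1 -> 5 -> 6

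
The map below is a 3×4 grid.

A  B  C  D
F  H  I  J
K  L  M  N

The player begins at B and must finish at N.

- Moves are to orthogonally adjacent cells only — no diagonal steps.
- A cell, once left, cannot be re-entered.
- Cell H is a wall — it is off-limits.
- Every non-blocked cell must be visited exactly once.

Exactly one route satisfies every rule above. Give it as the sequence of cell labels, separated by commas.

B, A, F, K, L, M, I, C, D, J, N

Need to visit all 11 open cells exactly once, starting at B and ending at N.
Cell K has only two open neighbours (F and L), so the path must pass straight through it: one of those is the cell it's entered from and the other is where it exits.
Route from B: left 1 to A, down 2 to K, right 2 to M, up 2 to C, right 1 to D, down 2 to N — 10 moves in all.
Check: all 11 open cells covered.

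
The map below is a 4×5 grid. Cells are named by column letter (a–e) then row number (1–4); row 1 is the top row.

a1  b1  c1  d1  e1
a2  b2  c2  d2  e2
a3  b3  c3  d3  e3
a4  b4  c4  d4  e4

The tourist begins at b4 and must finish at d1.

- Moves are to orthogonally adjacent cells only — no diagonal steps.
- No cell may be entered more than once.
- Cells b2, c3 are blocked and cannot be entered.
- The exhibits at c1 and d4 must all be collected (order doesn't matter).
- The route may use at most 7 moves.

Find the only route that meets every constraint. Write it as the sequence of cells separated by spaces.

Any route must reach c1 and d4 and still end at d1 within 7 moves, so the order of the required stops is forced.
Route from b4: 2× right (reaching d4), 2× up (reaching d2), left to c2, up to c1, right to d1 — 7 moves in all.
Check: all required cells visited; 7 ≤ 7 moves.

b4 c4 d4 d3 d2 c2 c1 d1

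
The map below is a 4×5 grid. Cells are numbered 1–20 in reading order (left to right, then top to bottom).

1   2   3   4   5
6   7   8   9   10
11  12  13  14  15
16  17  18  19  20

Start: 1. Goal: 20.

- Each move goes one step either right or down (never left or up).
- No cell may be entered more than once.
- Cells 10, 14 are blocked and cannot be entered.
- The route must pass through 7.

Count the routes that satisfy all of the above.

A right/down-only route from 1 to 20 makes exactly 3 down-moves and 4 right-moves in some order.
With no other constraints that would be C(7,3) = 35 routes.
Split at 7 and multiply the segment counts (each segment already excludes blocked cells): 1→7: 2; 7→20: 3; product = 6.
That gives 6 routes.

6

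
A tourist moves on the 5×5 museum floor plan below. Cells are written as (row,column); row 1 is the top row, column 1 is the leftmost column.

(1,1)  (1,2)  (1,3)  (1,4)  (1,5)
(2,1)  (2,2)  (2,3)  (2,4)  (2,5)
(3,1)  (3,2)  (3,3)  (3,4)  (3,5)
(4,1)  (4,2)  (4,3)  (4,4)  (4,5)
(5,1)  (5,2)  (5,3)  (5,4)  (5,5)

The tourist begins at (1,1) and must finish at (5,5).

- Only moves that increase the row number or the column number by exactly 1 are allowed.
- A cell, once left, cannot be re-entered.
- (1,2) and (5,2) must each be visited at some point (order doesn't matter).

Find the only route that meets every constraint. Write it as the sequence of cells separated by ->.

(1,1) -> (1,2) -> (2,2) -> (3,2) -> (4,2) -> (5,2) -> (5,3) -> (5,4) -> (5,5)

Moves only go right or down, so the column and row indices never decrease.
Route from (1,1): right to (1,2), 4× down (reaching (5,2)), 3× right (reaching (5,5)) — 8 moves in all.
Check: all required cells visited.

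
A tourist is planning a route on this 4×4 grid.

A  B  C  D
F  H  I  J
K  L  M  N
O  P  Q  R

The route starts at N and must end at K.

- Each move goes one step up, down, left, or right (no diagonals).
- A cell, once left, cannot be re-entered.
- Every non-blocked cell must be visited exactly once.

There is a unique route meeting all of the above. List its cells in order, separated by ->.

Need to visit all 16 open cells exactly once, starting at N and ending at K.
Cell R has only two open neighbours (N and Q), so the path must pass straight through it: one of those is the cell it's entered from and the other is where it exits.
Route from N: down to R, left to Q, 2× up (reaching I), right to J, up to D, 3× left (reaching A), down to F, right to H, 2× down (reaching P), left to O, up to K — 15 moves in all.
Check: all 16 open cells covered.

N -> R -> Q -> M -> I -> J -> D -> C -> B -> A -> F -> H -> L -> P -> O -> K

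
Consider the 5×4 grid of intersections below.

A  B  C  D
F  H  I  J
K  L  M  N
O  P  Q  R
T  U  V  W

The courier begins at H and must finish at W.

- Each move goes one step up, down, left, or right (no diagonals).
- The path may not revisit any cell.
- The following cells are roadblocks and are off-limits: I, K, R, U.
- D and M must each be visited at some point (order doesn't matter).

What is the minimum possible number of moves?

9

Any route passes through D and M in some order between H and W. Summing Manhattan distances along each leg and taking the cheapest ordering (H → M → D → W) gives a lower bound of 2 + 3 + 4 = 9 moves.
A route of 9 moves achieves this: H → B → C → D → J → N → M → Q → V → W.
Since 9 matches the lower bound, it is optimal.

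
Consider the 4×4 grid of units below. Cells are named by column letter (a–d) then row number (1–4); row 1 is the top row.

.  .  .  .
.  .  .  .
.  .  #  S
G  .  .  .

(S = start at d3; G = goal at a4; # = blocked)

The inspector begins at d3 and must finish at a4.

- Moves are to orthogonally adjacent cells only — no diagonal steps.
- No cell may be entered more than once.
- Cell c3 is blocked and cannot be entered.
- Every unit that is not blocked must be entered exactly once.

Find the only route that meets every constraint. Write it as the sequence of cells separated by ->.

Need to visit all 15 open cells exactly once, starting at d3 and ending at a4.
Route from d3: down to d4, 2× left (reaching b4), 2× up (reaching b2), 2× right (reaching d2), up to d1, 3× left (reaching a1), 3× down (reaching a4) — 14 moves in all.
Check: all 15 open cells covered.

d3 -> d4 -> c4 -> b4 -> b3 -> b2 -> c2 -> d2 -> d1 -> c1 -> b1 -> a1 -> a2 -> a3 -> a4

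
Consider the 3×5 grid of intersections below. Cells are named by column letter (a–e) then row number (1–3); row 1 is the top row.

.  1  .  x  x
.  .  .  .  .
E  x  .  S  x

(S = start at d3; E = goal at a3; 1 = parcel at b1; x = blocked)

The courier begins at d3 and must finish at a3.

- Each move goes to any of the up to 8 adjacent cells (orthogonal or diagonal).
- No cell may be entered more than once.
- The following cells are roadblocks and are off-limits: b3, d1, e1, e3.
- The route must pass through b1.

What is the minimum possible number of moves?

Any route passes through b1 somewhere between d3 and a3. Summing Chebyshev distances along the two legs (d3 → b1 → a3) gives a lower bound of 2 + 2 = 4 moves.
A route of 4 moves achieves this: d3 → c2 → b1 → a2 → a3.
Since 4 matches the lower bound, it is optimal.

4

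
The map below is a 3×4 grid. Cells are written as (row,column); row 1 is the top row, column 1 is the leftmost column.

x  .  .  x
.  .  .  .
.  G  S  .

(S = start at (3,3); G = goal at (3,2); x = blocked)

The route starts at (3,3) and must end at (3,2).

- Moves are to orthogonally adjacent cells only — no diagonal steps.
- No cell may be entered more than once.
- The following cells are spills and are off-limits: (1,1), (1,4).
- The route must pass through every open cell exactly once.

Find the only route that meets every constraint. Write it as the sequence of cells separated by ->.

(3,3) -> (3,4) -> (2,4) -> (2,3) -> (1,3) -> (1,2) -> (2,2) -> (2,1) -> (3,1) -> (3,2)

Need to visit all 10 open cells exactly once, starting at (3,3) and ending at (3,2).
Cell (3,1) has only two open neighbours ((2,1) and (3,2)), so the path must pass straight through it: one of those is the cell it's entered from and the other is where it exits.
Route from (3,3): right 1 to (3,4), up 1 to (2,4), left 1 to (2,3), up 1 to (1,3), left 1 to (1,2), down 1 to (2,2), left 1 to (2,1), down 1 to (3,1), right 1 to (3,2) — 9 moves in all.
Check: all 10 open cells covered.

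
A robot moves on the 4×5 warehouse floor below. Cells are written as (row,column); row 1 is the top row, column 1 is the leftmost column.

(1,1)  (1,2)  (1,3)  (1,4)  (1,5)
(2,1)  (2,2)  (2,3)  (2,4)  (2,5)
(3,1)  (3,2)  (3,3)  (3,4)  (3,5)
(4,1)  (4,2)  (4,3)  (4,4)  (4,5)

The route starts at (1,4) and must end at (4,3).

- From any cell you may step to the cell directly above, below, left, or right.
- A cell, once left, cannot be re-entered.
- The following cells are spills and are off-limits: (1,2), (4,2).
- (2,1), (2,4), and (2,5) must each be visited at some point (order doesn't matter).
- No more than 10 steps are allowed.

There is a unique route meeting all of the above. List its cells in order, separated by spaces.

(1,4) (1,5) (2,5) (2,4) (2,3) (2,2) (2,1) (3,1) (3,2) (3,3) (4,3)

The budget equals the shortest possible length, so every move has to be on a shortest route through the required cells.
Route from (1,4): right 1 to (1,5), down 1 to (2,5), left 4 to (2,1), down 1 to (3,1), right 2 to (3,3), down 1 to (4,3) — 10 moves in all.
Check: all required cells visited; 10 ≤ 10 moves.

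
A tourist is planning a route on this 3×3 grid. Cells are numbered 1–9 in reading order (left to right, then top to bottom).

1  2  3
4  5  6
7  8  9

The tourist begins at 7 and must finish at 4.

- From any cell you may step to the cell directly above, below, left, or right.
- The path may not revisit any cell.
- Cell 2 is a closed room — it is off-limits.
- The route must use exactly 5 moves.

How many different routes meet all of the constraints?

1

Need simple routes of exactly 5 moves from 7 to 4 (Manhattan distance 1, so 2 moves are spent on a detour and 2 undoing it).
Enumerating: 7 8 9 6 5 4.
That gives 1 route.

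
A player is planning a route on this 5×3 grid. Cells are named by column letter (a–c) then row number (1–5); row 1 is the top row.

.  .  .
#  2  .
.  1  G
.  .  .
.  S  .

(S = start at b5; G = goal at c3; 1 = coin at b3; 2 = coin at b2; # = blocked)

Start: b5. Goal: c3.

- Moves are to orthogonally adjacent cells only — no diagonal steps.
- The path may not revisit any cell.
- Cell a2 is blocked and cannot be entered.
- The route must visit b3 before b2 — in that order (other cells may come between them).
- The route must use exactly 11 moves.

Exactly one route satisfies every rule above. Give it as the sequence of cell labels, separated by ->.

b5 -> c5 -> c4 -> b4 -> a4 -> a3 -> b3 -> b2 -> b1 -> c1 -> c2 -> c3

The waypoints must appear in the order b3, b2, with no cell reused.
Route from b5: right to c5, up to c4, 2× left (reaching a4), up to a3, right to b3, 2× up (reaching b1), right to c1, 2× down (reaching c3) — 11 moves in all.
Check: order respected (1 at step 6, 2 at step 7); 11 moves as required.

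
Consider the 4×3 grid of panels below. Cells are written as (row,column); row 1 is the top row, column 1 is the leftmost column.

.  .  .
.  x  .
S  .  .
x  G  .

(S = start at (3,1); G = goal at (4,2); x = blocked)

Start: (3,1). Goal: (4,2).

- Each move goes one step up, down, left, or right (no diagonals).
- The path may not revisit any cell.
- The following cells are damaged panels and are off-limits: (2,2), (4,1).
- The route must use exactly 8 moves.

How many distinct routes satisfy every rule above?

Need simple routes of exactly 8 moves from (3,1) to (4,2) (Manhattan distance 2, so 3 moves are spent on a detour and 3 undoing it).
Enumerating: (3,1) (2,1) (1,1) (1,2) (1,3) (2,3) (3,3) (4,3) (4,2) | (3,1) (2,1) (1,1) (1,2) (1,3) (2,3) (3,3) (3,2) (4,2).
That gives 2 routes.

2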